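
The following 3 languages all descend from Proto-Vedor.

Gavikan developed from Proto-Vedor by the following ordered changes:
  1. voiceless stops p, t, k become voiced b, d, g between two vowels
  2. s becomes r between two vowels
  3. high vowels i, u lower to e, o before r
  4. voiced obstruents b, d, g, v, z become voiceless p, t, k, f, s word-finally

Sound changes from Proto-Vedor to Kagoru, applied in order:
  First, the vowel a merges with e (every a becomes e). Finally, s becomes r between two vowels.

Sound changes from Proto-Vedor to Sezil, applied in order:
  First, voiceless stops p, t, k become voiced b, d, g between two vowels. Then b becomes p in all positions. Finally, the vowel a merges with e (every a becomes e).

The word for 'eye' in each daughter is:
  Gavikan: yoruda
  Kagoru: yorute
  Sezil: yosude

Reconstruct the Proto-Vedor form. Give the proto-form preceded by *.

Position 5: Gavikan has d, Kagoru has t, Sezil has d. Kagoru preserves t here (none of its changes turn any other segment into t), so the proto-segment is *t.
Position 3: Gavikan has r, Kagoru has r, Sezil has s. Sezil preserves s here (none of its changes turn any other segment into s), so the proto-segment is *s.
Continuing position by position gives *yosuta; check it forward:
Gavikan: start from *yosuta.
  rule 1 (intervocalic voicing): yosuta → yosuda
  rule 2 (rhotacism): yosuda → yoruda
  rule 3: no change — yoruda
  rule 4: no change — yoruda
  ⇒ Gavikan yoruda
Kagoru: start from *yosuta.
  rule 1 (vowel merger): yosuta → yosute
  rule 2 (rhotacism): yosute → yorute
  ⇒ Kagoru yorute
Sezil: *yosuta > yosuda > yosude  (by intervocalic voicing, vowel merger)
*yosuta is the unique common source.

*yosuta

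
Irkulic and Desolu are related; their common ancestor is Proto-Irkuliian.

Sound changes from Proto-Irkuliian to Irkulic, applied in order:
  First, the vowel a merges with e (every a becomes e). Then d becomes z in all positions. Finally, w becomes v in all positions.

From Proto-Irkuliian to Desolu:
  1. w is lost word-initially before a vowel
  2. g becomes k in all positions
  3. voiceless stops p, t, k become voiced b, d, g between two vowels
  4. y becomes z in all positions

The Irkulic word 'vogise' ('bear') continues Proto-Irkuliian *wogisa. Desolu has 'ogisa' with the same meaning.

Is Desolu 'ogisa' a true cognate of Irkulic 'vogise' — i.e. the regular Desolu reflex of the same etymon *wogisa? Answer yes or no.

yes

Derive the expected Desolu reflex of *wogisa:
Desolu: start from *wogisa.
  rule 1 (glide loss): wogisa → ogisa
  rule 2 (unconditioned shift): ogisa → okisa
  rule 3 (intervocalic voicing): okisa → ogisa
  rule 4: no change — ogisa
  ⇒ Desolu ogisa
Desolu 'ogisa' matches the regular reflex exactly, so the pair is cognate.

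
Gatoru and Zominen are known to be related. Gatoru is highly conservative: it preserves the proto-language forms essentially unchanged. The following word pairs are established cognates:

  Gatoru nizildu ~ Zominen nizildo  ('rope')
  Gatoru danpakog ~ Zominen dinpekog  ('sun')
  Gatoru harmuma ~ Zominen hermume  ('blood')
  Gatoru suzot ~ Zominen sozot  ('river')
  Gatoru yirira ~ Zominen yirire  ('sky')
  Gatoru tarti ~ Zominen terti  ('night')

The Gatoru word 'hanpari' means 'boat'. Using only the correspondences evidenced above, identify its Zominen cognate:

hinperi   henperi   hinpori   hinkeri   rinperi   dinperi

danpakog ~ dinpekog — Gatoru a corresponds to Zominen i after a consonant, before a nasal.
harmuma ~ hermume, tarti ~ terti — Gatoru a corresponds to Zominen e after a consonant, before r.
Applying these to Gatoru 'hanpari':
  hanpari → hinpari   (a→i after a consonant, before a nasal)
  hinpari → hinperi   (a→e after a consonant, before r)
So the Zominen cognate is 'hinperi'.

hinperi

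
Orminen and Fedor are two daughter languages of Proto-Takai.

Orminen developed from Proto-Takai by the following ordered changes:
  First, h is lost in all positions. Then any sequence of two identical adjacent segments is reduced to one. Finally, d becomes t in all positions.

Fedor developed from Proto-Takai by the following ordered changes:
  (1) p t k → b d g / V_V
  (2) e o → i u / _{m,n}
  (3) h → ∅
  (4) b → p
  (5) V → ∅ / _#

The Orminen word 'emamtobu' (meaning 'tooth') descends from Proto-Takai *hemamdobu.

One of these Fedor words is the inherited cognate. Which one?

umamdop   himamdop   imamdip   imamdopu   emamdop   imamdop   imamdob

imamdop

Fedor: *hemamdobu > himamdobu > imamdobu > imamdopu > imamdop  (by pre-nasal raising, h-loss, unconditioned shift, apocope)
Among the options, 'imamdop' alone shows every Fedor change applied in order.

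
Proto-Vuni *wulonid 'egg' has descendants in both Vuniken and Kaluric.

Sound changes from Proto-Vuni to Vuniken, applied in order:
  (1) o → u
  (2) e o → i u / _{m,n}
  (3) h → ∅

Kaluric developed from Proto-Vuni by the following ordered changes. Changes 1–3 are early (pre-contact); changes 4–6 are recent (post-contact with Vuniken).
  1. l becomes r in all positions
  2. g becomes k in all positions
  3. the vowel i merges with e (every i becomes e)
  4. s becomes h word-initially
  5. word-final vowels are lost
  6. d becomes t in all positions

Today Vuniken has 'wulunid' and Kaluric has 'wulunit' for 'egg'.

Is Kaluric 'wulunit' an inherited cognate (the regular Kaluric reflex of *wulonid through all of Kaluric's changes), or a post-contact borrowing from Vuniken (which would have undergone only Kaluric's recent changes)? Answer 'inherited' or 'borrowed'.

borrowed

If inherited, *wulonid would pass through all of Kaluric's changes:
Kaluric: *wulonid > wuronid > wuroned > wuronet  (by unconditioned shift, vowel merger, unconditioned shift)
If borrowed from Vuniken 'wulunid' after the early changes, it would undergo only the recent ones:
  rule 4 (debuccalisation): no change (wulunid)
  rule 5 (apocope): no change (wulunid)
  rule 6 (unconditioned shift): wulunid → wulunit
  ⇒ as a loan: wulunit
Kaluric 'wulunit' matches the loan outcome 'wulunit', not the inherited 'wuronet' — it skipped the early Kaluric changes, so it was borrowed from Vuniken.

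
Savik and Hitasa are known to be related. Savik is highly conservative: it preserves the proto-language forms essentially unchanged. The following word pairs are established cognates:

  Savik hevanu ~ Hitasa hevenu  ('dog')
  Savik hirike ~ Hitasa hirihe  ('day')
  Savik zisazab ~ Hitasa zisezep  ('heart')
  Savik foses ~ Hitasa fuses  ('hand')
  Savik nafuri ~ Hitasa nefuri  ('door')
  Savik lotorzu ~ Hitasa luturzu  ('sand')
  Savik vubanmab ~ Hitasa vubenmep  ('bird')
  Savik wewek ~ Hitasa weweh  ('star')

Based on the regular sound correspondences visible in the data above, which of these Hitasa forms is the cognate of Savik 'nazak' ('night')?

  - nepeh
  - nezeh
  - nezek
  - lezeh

nezeh

zisazab ~ zisezep — Savik a corresponds to Hitasa e after a consonant, before a consonant other than r, m, n, p, b, f, v.
wewek ~ weweh — Savik k corresponds to Hitasa h word-finally.
Applying these to Savik 'nazak':
  nazak → nezak   (a→e after a consonant, before a consonant other than r, m, n, p, b, f, v)
  nezak → nezek   (a→e after a consonant, before a consonant other than r, m, n, p, b, f, v)
  nezek → nezeh   (k→h word-finally)
So the Hitasa cognate is 'nezeh'.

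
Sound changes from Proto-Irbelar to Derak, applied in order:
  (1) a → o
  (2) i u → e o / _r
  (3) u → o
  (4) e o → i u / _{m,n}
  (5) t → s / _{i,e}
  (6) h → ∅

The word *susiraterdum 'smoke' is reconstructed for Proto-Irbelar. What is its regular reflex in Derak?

soseroserdum

Derak: *susiraterdum
  susiraterdum → susiroterdum   [vowel merger]
  susiroterdum → suseroterdum   [pre-rhotic lowering]
  suseroterdum → soseroterdom   [vowel merger]
  soseroterdom → soseroterdum   [pre-nasal raising]
  soseroterdum → soseroserdum   [palatalisation]
  soseroserdum (rule 6 does not apply)
  giving Derak soseroserdum.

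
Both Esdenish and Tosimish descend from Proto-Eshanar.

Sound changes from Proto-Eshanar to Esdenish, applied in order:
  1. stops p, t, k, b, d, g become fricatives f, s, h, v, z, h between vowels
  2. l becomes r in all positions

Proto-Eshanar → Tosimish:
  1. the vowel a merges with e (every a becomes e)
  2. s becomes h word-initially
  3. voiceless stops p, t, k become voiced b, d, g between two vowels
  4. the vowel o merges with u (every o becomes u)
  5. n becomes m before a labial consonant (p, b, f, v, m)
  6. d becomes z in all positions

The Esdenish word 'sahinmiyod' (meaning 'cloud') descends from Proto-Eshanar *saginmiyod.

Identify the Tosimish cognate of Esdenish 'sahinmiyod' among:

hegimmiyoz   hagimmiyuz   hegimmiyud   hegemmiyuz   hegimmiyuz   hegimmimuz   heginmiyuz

hegimmiyuz

Tosimish: *saginmiyod
  saginmiyod → seginmiyod   [vowel merger]
  seginmiyod → heginmiyod   [debuccalisation]
  heginmiyod (rule 3 does not apply)
  heginmiyod → heginmiyud   [vowel merger]
  heginmiyud → hegimmiyud   [nasal place assimilation]
  hegimmiyud → hegimmiyuz   [unconditioned shift]
  giving Tosimish hegimmiyuz.
Among the options, 'hegimmiyuz' alone shows every Tosimish change applied in order.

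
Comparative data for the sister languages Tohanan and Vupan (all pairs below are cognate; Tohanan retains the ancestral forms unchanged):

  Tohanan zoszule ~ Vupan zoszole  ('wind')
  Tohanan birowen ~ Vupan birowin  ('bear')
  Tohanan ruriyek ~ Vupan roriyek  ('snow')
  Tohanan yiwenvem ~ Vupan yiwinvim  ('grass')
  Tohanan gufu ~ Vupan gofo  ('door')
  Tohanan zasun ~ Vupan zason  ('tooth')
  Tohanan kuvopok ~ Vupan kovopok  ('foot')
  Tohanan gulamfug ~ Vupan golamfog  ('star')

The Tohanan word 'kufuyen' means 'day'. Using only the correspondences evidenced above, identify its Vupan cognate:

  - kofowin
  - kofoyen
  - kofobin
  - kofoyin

gufu ~ gofo — Tohanan u corresponds to Vupan o after a consonant, before a labial obstruent.
zoszule ~ zoszole, gulamfug ~ golamfog — Tohanan u corresponds to Vupan o after a consonant, before a consonant other than r, m, n, p, b, f, v.
birowen ~ birowin, yiwenvem ~ yiwinvim — Tohanan e corresponds to Vupan i after a consonant, before a nasal.
Applying these to Tohanan 'kufuyen':
  kufuyen → kofuyen   (u→o after a consonant, before a labial obstruent)
  kofuyen → kofoyen   (u→o after a consonant, before a consonant other than r, m, n, p, b, f, v)
  kofoyen → kofoyin   (e→i after a consonant, before a nasal)
So the Vupan cognate is 'kofoyin'.

kofoyin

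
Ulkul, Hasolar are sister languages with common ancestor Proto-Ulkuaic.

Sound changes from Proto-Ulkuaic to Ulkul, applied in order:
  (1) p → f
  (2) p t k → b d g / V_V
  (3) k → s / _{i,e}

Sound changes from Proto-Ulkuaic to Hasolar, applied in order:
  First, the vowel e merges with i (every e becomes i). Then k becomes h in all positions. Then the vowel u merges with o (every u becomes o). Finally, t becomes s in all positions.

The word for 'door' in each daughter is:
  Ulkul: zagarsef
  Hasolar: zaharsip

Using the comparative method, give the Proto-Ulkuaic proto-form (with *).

*zakarsep

Position 3: Ulkul has g, Hasolar has h. Taking the neighbouring segments as reconstructed: Ulkul g could go back to *k or *g; Hasolar h could go back to *k or *h — the one source consistent with every daughter is *k.
Position 7: Ulkul has e, Hasolar has i. Ulkul preserves e here (none of its changes turn any other segment into e), so the proto-segment is *e.
Position 8: Ulkul has f, Hasolar has p. Hasolar preserves p here (none of its changes turn any other segment into p), so the proto-segment is *p.
Verify the candidate proto-form against each daughter:
Ulkul: *zakarsep
  zakarsep → zakarsef   [unconditioned shift]
  zakarsef → zagarsef   [intervocalic voicing]
  zagarsef (rule 3 does not apply)
  giving Ulkul zagarsef.
Hasolar: *zakarsep
  zakarsep → zakarsip   [vowel merger]
  zakarsip → zaharsip   [unconditioned shift]
  zaharsip (rule 3 does not apply)
  zaharsip (rule 4 does not apply)
  giving Hasolar zaharsip.
No other proto-form is consistent with every reflex, so the reconstruction is *zakarsep.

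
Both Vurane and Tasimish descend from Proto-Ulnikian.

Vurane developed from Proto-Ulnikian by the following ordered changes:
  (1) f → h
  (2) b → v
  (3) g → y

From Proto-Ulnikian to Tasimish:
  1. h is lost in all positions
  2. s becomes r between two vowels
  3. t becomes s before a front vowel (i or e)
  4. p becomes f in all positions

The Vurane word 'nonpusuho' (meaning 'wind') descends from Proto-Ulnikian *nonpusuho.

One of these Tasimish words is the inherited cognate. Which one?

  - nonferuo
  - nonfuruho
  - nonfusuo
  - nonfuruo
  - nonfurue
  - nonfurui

nonfuruo

Tasimish: start from *nonpusuho.
  rule 1 (h-loss): nonpusuho → nonpusuo
  rule 2 (rhotacism): nonpusuo → nonpuruo
  rule 3: no change — nonpuruo
  rule 4 (unconditioned shift): nonpuruo → nonfuruo
  ⇒ Tasimish nonfuruo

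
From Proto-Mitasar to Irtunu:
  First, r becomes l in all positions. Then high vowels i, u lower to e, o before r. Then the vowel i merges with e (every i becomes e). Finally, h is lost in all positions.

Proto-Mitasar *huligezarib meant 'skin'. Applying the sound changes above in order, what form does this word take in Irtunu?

ulegezaleb

Irtunu: *huligezarib > huligezalib > hulegezaleb > ulegezaleb  (by unconditioned shift, vowel merger, h-loss)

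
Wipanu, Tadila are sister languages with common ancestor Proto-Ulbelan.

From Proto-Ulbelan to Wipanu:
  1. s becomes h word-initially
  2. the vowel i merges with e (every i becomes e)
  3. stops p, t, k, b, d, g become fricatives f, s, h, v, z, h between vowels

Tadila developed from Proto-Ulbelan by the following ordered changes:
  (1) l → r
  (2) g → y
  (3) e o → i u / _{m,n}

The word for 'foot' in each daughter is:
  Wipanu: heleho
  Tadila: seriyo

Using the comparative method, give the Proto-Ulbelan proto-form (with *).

Position 3: Wipanu has l, Tadila has r. Wipanu preserves l here (none of its changes turn any other segment into l), so the proto-segment is *l.
Position 5: Wipanu has h, Tadila has y. Taking the neighbouring segments as reconstructed: Wipanu h could go back to *k or *g or *h; Tadila y could go back to *g or *y — the one source consistent with every daughter is *g.
Verify the candidate proto-form against each daughter:
Wipanu: start from *seligo.
  rule 1 (debuccalisation): seligo → heligo
  rule 2 (vowel merger): heligo → helego
  rule 3 (intervocalic lenition): helego → heleho
  ⇒ Wipanu heleho
Tadila: *seligo
  seligo → serigo   [unconditioned shift]
  serigo → seriyo   [unconditioned shift]
  seriyo (rule 3 does not apply)
  giving Tadila seriyo.
Only *seligo yields all of Wipanu heleho, Tadila seriyo.

*seligo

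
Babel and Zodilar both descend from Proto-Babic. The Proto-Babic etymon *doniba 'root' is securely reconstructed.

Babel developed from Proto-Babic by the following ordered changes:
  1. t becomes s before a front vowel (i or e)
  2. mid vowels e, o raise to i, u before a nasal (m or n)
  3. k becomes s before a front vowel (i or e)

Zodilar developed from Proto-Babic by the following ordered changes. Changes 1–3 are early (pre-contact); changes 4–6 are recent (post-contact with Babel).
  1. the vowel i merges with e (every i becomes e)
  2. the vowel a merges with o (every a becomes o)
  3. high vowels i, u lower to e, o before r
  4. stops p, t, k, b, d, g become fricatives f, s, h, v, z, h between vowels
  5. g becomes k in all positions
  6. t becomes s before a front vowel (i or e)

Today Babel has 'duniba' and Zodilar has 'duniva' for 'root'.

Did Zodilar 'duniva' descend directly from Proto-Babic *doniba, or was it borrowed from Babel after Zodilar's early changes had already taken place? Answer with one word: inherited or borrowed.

If inherited, *doniba would pass through all of Zodilar's changes:
Zodilar: *doniba
  doniba → doneba   [vowel merger]
  doneba → donebo   [vowel merger]
  donebo (rule 3 does not apply)
  donebo → donevo   [intervocalic lenition]
  donevo (rule 5 does not apply)
  donevo (rule 6 does not apply)
  giving Zodilar donevo.
If borrowed from Babel 'duniba' after the early changes, it would undergo only the recent ones:
  rule 4 (intervocalic lenition): duniba → duniva
  rule 5 (unconditioned shift): no change (duniva)
  rule 6 (palatalisation): no change (duniva)
  ⇒ as a loan: duniva
Zodilar 'duniva' matches the loan outcome 'duniva', not the inherited 'donevo' — it skipped the early Zodilar changes, so it was borrowed from Babel.

borrowed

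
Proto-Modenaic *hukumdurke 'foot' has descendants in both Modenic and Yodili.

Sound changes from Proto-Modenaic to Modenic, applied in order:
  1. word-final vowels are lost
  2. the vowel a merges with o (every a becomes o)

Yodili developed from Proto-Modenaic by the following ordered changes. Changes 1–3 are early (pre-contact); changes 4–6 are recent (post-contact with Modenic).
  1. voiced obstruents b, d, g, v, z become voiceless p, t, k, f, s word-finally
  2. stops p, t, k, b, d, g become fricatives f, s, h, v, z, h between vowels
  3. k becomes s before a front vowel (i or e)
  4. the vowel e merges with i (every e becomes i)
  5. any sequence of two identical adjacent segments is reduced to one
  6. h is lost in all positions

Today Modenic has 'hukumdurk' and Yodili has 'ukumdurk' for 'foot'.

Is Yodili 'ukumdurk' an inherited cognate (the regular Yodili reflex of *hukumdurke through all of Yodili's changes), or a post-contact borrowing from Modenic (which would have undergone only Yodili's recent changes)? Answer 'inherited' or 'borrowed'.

If inherited, *hukumdurke would pass through all of Yodili's changes:
Yodili: start from *hukumdurke.
  rule 1: no change — hukumdurke
  rule 2 (intervocalic lenition): hukumdurke → huhumdurke
  rule 3 (palatalisation): huhumdurke → huhumdurse
  rule 4 (vowel merger): huhumdurse → huhumdursi
  rule 5: no change — huhumdursi
  rule 6 (h-loss): huhumdursi → uumdursi
  ⇒ Yodili uumdursi
If borrowed from Modenic 'hukumdurk' after the early changes, it would undergo only the recent ones:
  rule 4 (vowel merger): no change (hukumdurk)
  rule 5 (degemination): no change (hukumdurk)
  rule 6 (h-loss): hukumdurk → ukumdurk
  ⇒ as a loan: ukumdurk
Yodili 'ukumdurk' matches the loan outcome 'ukumdurk', not the inherited 'uumdursi' — it skipped the early Yodili changes, so it was borrowed from Modenic.

borrowed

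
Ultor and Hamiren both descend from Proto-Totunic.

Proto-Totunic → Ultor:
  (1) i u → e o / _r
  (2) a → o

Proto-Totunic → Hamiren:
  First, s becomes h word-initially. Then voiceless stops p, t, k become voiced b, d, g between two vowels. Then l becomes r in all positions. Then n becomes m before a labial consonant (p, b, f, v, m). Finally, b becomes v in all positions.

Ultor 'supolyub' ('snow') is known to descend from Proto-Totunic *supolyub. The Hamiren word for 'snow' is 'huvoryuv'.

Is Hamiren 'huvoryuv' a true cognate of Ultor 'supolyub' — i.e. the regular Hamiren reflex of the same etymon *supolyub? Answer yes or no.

yes

Derive the expected Hamiren reflex of *supolyub:
Hamiren: *supolyub
  supolyub → hupolyub   [debuccalisation]
  hupolyub → hubolyub   [intervocalic voicing]
  hubolyub → huboryub   [unconditioned shift]
  huboryub (rule 4 does not apply)
  huboryub → huvoryuv   [unconditioned shift]
  giving Hamiren huvoryuv.
Hamiren 'huvoryuv' matches the regular reflex exactly, so the pair is cognate.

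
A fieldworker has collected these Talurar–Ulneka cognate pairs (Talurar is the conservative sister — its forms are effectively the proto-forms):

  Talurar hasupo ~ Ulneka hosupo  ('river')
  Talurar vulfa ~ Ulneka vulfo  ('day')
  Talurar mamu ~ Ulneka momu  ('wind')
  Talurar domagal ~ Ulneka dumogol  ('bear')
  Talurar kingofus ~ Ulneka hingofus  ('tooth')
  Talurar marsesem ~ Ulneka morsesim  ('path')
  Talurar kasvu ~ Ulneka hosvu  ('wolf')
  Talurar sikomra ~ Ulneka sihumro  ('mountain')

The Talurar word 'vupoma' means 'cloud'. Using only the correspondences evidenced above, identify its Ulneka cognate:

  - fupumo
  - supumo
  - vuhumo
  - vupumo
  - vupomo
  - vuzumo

domagal ~ dumogol, sikomra ~ sihumro — Talurar o corresponds to Ulneka u after a consonant, before a nasal.
vulfa ~ vulfo, sikomra ~ sihumro — Talurar a corresponds to Ulneka o word-finally.
Applying these to Talurar 'vupoma':
  vupoma → vupuma   (o→u after a consonant, before a nasal)
  vupuma → vupumo   (a→o word-finally)
So the Ulneka cognate is 'vupumo'.

vupumo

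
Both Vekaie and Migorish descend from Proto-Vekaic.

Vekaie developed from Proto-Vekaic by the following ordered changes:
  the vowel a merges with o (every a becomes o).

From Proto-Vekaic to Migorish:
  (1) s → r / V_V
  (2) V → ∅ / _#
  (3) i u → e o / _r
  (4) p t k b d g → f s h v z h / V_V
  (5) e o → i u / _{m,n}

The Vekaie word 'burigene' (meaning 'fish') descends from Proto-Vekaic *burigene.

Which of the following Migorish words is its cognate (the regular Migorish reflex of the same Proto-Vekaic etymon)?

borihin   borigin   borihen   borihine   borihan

borihin

Migorish: start from *burigene.
  rule 1: no change — burigene
  rule 2 (apocope): burigene → burigen
  rule 3 (pre-rhotic lowering): burigen → borigen
  rule 4 (intervocalic lenition): borigen → borihen
  rule 5 (pre-nasal raising): borihen → borihin
  ⇒ Migorish borihin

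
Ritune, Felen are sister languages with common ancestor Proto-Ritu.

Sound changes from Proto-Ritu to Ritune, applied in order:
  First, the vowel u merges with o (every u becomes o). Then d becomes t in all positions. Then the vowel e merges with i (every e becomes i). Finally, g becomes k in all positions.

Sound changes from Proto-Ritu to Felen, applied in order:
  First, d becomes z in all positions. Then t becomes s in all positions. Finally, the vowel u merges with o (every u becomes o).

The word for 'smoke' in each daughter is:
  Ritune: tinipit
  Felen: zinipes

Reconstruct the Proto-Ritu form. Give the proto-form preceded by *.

*dinipet

Position 6: Ritune has i, Felen has e. Felen preserves e here (none of its changes turn any other segment into e), so the proto-segment is *e.
Position 7: Ritune has t, Felen has s. Taking the neighbouring segments as reconstructed: Ritune t could go back to *t or *d; Felen s could go back to *t or *s — the one source consistent with every daughter is *t.
Position 1: Ritune has t, Felen has z. Taking the neighbouring segments as reconstructed: Ritune t could go back to *t or *d; Felen z could go back to *d or *z — the one source consistent with every daughter is *d.
Continuing position by position gives *dinipet; check it forward:
Ritune: *dinipet > tinipet > tinipit  (by unconditioned shift, vowel merger)
Felen: start from *dinipet.
  rule 1 (unconditioned shift): dinipet → zinipet
  rule 2 (unconditioned shift): zinipet → zinipes
  rule 3: no change — zinipes
  ⇒ Felen zinipes
Only *dinipet yields all of Ritune tinipit, Felen zinipes.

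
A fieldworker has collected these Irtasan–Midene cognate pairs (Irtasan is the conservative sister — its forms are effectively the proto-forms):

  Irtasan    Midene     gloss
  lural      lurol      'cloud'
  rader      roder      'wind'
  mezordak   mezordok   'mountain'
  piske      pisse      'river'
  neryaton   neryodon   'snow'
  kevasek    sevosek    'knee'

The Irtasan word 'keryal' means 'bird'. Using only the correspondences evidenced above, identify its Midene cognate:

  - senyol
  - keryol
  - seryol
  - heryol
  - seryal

kevasek ~ sevosek — Irtasan k corresponds to Midene s word-initially before a front vowel.
lural ~ lurol, rader ~ roder — Irtasan a corresponds to Midene o after a consonant, before a consonant other than r, m, n, p, b, f, v.
Applying these to Irtasan 'keryal':
  keryal → seryal   (k→s word-initially before a front vowel)
  seryal → seryol   (a→o after a consonant, before a consonant other than r, m, n, p, b, f, v)
So the Midene cognate is 'seryol'.

seryol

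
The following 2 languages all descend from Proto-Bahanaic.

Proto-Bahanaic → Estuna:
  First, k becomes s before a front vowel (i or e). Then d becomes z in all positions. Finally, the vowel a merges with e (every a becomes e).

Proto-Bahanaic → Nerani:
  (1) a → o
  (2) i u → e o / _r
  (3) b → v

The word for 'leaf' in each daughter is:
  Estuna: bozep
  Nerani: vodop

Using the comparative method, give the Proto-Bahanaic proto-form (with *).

Position 1: Estuna has b, Nerani has v. Estuna preserves b here (none of its changes turn any other segment into b), so the proto-segment is *b.
Position 3: Estuna has z, Nerani has d. Nerani preserves d here (none of its changes turn any other segment into d), so the proto-segment is *d.
Verify the candidate proto-form against each daughter:
Estuna: *bodap
  bodap (rule 1 does not apply)
  bodap → bozap   [unconditioned shift]
  bozap → bozep   [vowel merger]
  giving Estuna bozep.
Nerani: *bodap > bodop > vodop  (by vowel merger, unconditioned shift)
*bodap is the unique common source.

*bodap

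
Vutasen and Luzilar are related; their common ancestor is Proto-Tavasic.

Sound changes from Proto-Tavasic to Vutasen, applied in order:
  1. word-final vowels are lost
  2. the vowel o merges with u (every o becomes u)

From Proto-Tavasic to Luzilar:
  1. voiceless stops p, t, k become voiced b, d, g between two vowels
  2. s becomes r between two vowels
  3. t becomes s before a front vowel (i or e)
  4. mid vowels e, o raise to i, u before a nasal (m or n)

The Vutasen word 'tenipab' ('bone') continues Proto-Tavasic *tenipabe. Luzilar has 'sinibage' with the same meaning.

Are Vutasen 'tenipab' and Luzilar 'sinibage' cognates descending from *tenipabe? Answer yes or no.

Derive the expected Luzilar reflex of *tenipabe:
Luzilar: start from *tenipabe.
  rule 1 (intervocalic voicing): tenipabe → tenibabe
  rule 2: no change — tenibabe
  rule 3 (palatalisation): tenibabe → senibabe
  rule 4 (pre-nasal raising): senibabe → sinibabe
  ⇒ Luzilar sinibabe
The regular Luzilar reflex would be 'sinibabe', but the attested form is 'sinibage'. The correspondence is irregular, so they are not cognates (the Luzilar form has a different source).

no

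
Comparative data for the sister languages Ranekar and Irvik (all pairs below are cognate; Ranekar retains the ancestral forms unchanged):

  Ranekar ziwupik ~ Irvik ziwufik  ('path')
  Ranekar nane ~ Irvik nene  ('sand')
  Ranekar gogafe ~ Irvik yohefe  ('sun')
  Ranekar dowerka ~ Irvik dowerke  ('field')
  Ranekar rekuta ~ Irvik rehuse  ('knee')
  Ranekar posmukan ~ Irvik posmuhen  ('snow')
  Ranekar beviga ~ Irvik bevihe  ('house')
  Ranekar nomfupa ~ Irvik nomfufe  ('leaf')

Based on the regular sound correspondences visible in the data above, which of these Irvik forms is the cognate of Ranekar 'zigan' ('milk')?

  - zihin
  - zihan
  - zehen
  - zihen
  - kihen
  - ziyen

gogafe ~ yohefe, beviga ~ bevihe — Ranekar g corresponds to Irvik h between vowels (before a back vowel).
nane ~ nene, posmukan ~ posmuhen — Ranekar a corresponds to Irvik e after a consonant, before a nasal.
Applying these to Ranekar 'zigan':
  zigan → zihan   (g→h between vowels (before a back vowel))
  zihan → zihen   (a→e after a consonant, before a nasal)
So the Irvik cognate is 'zihen'.

zihen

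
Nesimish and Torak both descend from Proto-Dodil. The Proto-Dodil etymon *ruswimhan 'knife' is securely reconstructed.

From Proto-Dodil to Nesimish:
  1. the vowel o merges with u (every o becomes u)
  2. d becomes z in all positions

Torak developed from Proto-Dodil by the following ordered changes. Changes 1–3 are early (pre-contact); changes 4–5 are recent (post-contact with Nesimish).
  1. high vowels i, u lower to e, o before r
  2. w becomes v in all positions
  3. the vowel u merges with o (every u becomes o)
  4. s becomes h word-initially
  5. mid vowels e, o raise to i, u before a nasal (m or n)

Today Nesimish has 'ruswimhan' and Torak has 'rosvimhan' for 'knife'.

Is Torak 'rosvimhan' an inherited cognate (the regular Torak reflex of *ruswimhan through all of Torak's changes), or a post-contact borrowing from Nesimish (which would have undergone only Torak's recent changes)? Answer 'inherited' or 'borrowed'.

inherited

If inherited, *ruswimhan would pass through all of Torak's changes:
Torak: *ruswimhan > rusvimhan > rosvimhan  (by unconditioned shift, vowel merger)
If borrowed from Nesimish 'ruswimhan' after the early changes, it would undergo only the recent ones:
  rule 4 (debuccalisation): no change (ruswimhan)
  rule 5 (pre-nasal raising): no change (ruswimhan)
  ⇒ as a loan: ruswimhan
Torak 'rosvimhan' matches the inherited outcome exactly, so it is an inherited cognate, not a loan.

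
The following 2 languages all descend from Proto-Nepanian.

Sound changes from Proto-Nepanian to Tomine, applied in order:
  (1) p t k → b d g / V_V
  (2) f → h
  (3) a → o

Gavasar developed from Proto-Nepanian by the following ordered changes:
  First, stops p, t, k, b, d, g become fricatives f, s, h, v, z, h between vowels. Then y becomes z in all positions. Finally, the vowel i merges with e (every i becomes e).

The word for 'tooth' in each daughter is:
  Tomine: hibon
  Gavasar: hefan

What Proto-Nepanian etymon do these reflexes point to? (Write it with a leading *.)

*hipan

Position 4: Tomine has o, Gavasar has a. Gavasar preserves a here (none of its changes turn any other segment into a), so the proto-segment is *a.
Position 2: Tomine has i, Gavasar has e. Tomine preserves i here (none of its changes turn any other segment into i), so the proto-segment is *i.
Position 3: Tomine has b, Gavasar has f. Taking the neighbouring segments as reconstructed: Tomine b could go back to *p or *b; Gavasar f could go back to *p or *f — the one source consistent with every daughter is *p.
Continuing position by position gives *hipan; check it forward:
Tomine: *hipan > hiban > hibon  (by intervocalic voicing, vowel merger)
Gavasar: *hipan > hifan > hefan  (by intervocalic lenition, vowel merger)
*hipan is the unique common source.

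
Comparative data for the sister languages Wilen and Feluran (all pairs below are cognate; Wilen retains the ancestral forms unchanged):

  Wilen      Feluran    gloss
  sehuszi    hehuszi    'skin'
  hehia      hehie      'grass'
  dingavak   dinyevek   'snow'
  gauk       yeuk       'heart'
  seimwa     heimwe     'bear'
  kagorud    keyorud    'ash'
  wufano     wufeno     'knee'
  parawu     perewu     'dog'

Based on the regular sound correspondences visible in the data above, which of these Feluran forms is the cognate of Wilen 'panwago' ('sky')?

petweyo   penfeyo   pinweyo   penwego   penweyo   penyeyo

penweyo

wufano ~ wufeno — Wilen a corresponds to Feluran e after a consonant, before a nasal.
dingavak ~ dinyevek, kagorud ~ keyorud — Wilen a corresponds to Feluran e after a consonant, before a consonant other than r, m, n, p, b, f, v.
kagorud ~ keyorud — Wilen g corresponds to Feluran y between vowels (before a back vowel).
Applying these to Wilen 'panwago':
  panwago → penwago   (a→e after a consonant, before a nasal)
  penwago → penwego   (a→e after a consonant, before a consonant other than r, m, n, p, b, f, v)
  penwego → penweyo   (g→y between vowels (before a back vowel))
So the Feluran cognate is 'penweyo'.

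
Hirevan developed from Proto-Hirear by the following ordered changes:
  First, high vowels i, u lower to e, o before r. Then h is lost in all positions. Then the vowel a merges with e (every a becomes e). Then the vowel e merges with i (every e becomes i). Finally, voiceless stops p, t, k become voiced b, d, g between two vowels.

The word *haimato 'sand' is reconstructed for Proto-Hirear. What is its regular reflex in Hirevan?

Hirevan: start from *haimato.
  rule 1: no change — haimato
  rule 2 (h-loss): haimato → aimato
  rule 3 (vowel merger): aimato → eimeto
  rule 4 (vowel merger): eimeto → iimito
  rule 5 (intervocalic voicing): iimito → iimido
  ⇒ Hirevan iimido

iimido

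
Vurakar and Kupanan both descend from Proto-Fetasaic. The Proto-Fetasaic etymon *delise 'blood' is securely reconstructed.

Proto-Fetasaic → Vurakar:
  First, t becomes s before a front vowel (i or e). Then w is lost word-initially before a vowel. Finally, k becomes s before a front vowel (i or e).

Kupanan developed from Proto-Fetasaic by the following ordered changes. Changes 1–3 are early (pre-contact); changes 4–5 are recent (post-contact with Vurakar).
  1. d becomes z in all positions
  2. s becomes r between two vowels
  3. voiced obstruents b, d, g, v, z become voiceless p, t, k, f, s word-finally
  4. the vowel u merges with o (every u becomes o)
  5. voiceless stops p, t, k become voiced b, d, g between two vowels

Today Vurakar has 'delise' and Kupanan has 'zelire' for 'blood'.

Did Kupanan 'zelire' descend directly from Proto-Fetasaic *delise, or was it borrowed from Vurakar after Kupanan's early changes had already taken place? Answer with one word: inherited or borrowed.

inherited

If inherited, *delise would pass through all of Kupanan's changes:
Kupanan: start from *delise.
  rule 1 (unconditioned shift): delise → zelise
  rule 2 (rhotacism): zelise → zelire
  rule 3: no change — zelire
  rule 4: no change — zelire
  rule 5: no change — zelire
  ⇒ Kupanan zelire
If borrowed from Vurakar 'delise' after the early changes, it would undergo only the recent ones:
  rule 4 (vowel merger): no change (delise)
  rule 5 (intervocalic voicing): no change (delise)
  ⇒ as a loan: delise
Kupanan 'zelire' matches the inherited outcome exactly, so it is an inherited cognate, not a loan.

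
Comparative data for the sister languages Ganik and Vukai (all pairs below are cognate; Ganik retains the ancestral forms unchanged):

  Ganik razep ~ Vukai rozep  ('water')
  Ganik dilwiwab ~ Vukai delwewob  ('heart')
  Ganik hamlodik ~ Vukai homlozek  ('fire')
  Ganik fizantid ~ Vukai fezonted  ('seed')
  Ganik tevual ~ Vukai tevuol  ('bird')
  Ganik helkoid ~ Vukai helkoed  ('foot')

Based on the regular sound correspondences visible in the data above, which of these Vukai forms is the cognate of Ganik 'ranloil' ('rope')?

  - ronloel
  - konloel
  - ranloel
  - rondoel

ronloel

fizantid ~ fezonted — Ganik a corresponds to Vukai o after a consonant, before a nasal.
helkoid ~ helkoed — Ganik i corresponds to Vukai e after a vowel, before a consonant other than r, m, n, p, b, f, v.
Applying these to Ganik 'ranloil':
  ranloil → ronloil   (a→o after a consonant, before a nasal)
  ronloil → ronloel   (i→e after a vowel, before a consonant other than r, m, n, p, b, f, v)
So the Vukai cognate is 'ronloel'.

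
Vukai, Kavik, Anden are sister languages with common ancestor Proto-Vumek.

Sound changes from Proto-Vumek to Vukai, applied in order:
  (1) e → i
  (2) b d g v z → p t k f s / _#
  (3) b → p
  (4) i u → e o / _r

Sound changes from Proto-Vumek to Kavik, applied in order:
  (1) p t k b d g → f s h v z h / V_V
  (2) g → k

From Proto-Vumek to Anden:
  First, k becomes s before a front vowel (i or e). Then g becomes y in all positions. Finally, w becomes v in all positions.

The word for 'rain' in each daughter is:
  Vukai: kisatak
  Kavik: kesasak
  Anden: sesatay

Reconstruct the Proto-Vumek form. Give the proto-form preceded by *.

*kesatag

Position 1: Vukai has k, Kavik has k, Anden has s. Taking the neighbouring segments as reconstructed: Vukai k can only go back to *k; Kavik k could go back to *k or *g; Anden s could go back to *k or *s — the one source consistent with every daughter is *k.
Position 7: Vukai has k, Kavik has k, Anden has y. Taking the neighbouring segments as reconstructed: Vukai k could go back to *k or *g; Kavik k could go back to *k or *g; Anden y could go back to *g or *y — the one source consistent with every daughter is *g.
Position 5: Vukai has t, Kavik has s, Anden has t. Anden preserves t here (none of its changes turn any other segment into t), so the proto-segment is *t.
Continuing position by position gives *kesatag; check it forward:
Vukai: *kesatag
  kesatag → kisatag   [vowel merger]
  kisatag → kisatak   [final devoicing]
  kisatak (rule 3 does not apply)
  kisatak (rule 4 does not apply)
  giving Vukai kisatak.
Kavik: start from *kesatag.
  rule 1 (intervocalic lenition): kesatag → kesasag
  rule 2 (unconditioned shift): kesasag → kesasak
  ⇒ Kavik kesasak
Anden: start from *kesatag.
  rule 1 (palatalisation): kesatag → sesatag
  rule 2 (unconditioned shift): sesatag → sesatay
  rule 3: no change — sesatay
  ⇒ Anden sesatay
No other proto-form is consistent with every reflex, so the reconstruction is *kesatag.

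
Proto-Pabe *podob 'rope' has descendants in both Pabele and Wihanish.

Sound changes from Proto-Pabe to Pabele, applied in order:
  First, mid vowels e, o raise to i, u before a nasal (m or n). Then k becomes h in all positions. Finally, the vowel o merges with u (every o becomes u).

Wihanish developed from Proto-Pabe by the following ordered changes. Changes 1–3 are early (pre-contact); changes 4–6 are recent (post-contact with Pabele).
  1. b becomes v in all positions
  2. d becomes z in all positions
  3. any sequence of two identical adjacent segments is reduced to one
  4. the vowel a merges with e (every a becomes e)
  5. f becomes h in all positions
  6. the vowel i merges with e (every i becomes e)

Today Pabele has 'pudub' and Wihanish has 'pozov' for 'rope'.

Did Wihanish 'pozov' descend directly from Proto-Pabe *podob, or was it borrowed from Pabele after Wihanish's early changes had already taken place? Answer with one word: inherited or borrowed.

If inherited, *podob would pass through all of Wihanish's changes:
Wihanish: *podob
  podob → podov   [unconditioned shift]
  podov → pozov   [unconditioned shift]
  pozov (rule 3 does not apply)
  pozov (rule 4 does not apply)
  pozov (rule 5 does not apply)
  pozov (rule 6 does not apply)
  giving Wihanish pozov.
If borrowed from Pabele 'pudub' after the early changes, it would undergo only the recent ones:
  rule 4 (vowel merger): no change (pudub)
  rule 5 (unconditioned shift): no change (pudub)
  rule 6 (vowel merger): no change (pudub)
  ⇒ as a loan: pudub
Wihanish 'pozov' matches the inherited outcome exactly, so it is an inherited cognate, not a loan.

inherited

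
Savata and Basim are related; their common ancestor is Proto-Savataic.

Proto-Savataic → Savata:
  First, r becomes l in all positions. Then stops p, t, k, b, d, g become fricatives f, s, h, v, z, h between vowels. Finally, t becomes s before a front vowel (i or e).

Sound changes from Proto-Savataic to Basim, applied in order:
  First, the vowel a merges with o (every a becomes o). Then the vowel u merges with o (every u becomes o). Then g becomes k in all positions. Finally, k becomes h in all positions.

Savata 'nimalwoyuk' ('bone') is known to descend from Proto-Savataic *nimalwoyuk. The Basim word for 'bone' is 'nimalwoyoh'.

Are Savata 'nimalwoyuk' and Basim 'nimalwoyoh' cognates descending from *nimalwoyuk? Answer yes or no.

no

Derive the expected Basim reflex of *nimalwoyuk:
Basim: *nimalwoyuk
  nimalwoyuk → nimolwoyuk   [vowel merger]
  nimolwoyuk → nimolwoyok   [vowel merger]
  nimolwoyok (rule 3 does not apply)
  nimolwoyok → nimolwoyoh   [unconditioned shift]
  giving Basim nimolwoyoh.
The regular Basim reflex would be 'nimolwoyoh', but the attested form is 'nimalwoyoh'. The correspondence is irregular, so they are not cognates (the Basim form has a different source).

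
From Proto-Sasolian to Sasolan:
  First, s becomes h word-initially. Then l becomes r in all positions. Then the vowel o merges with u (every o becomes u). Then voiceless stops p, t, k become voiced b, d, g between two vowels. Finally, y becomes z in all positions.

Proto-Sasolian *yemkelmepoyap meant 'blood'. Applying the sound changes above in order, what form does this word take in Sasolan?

zemkermebuzap

Sasolan: *yemkelmepoyap
  yemkelmepoyap (rule 1 does not apply)
  yemkelmepoyap → yemkermepoyap   [unconditioned shift]
  yemkermepoyap → yemkermepuyap   [vowel merger]
  yemkermepuyap → yemkermebuyap   [intervocalic voicing]
  yemkermebuyap → zemkermebuzap   [unconditioned shift]
  giving Sasolan zemkermebuzap.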